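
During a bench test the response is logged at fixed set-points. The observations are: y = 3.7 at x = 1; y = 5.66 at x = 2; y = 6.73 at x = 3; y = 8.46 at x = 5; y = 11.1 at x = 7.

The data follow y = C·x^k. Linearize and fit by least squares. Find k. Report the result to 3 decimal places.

k = 0.540

With ln yᵢ as the transformed response and ln xᵢ as the regressor:
Sums: Σln x = 5.3471, Σ(ln x)² = 8.0643, Σln y = 9.4906, Σln x·ln y = 11.4165.
Normal system: [[8.0643, 5.3471]; [5.3471, 5]]·[k, ln C]ᵀ = [11.4165, 9.4906]ᵀ.
Δ = 8.0643·5 − (5.3471)² = 11.7297; k = (11.4165·5 − 5.3471·9.4906)/11.7297 = 0.54010, ln C = (8.0643·9.4906 − 5.3471·11.4165)/11.7297 = 1.32054.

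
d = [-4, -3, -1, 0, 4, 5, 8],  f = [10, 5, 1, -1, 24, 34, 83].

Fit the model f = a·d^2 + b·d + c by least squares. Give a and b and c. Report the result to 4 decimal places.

a = 1.0889, b = 1.6216, c = -0.1781

With design matrix M, MᵀM = [[5315, 609, 131]; [609, 131, 9]; [131, 9, 7]] and Mᵀf = [6752, 874, 156]ᵀ.
Solving the 3×3 system (Gaussian elimination) gives a = 140897/129388, b = 209819/129388, c = -11525/64694.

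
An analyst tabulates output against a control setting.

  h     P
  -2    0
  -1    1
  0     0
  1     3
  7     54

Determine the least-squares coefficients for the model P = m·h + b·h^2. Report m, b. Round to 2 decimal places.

m = 1.51, b = 0.89

Sums needed: Σh·h = 55, Σh·h^2 = 335, Σh^2·h^2 = 2419.
And Σh·P = 380, Σh^2·P = 2650.
Δ = 55·2419 − 335² = 20820.
m = (380·2419 − 335·2650)/20820 = 1049/694; b = (55·2650 − 335·380)/20820 = 615/694.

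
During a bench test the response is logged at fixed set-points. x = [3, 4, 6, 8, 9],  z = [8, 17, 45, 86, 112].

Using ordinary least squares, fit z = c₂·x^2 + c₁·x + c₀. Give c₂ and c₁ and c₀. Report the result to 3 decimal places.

Entries of AᵀA: Σx^2·x^2 = 12290, Σx^2·x = 1548, Σx^2 = 206, Σx·x = 206, Σx = 30, Σ1 = 5.
And Σx^2·z = 16540, Σx·z = 2058, Σz = 268.
AᵀA·[c₂, c₁, c₀]ᵀ = Aᵀz becomes [[12290, 1548, 206]; [1548, 206, 30]; [206, 30, 5]]·[c₂, c₁, c₀]ᵀ = [16540, 2058, 268]ᵀ.
Inverting the 3×3 Gram matrix, [c₂, c₁, c₀]ᵀ = [82/49, -1767/637, 118/91]ᵀ.

c₂ = 1.673, c₁ = -2.774, c₀ = 1.297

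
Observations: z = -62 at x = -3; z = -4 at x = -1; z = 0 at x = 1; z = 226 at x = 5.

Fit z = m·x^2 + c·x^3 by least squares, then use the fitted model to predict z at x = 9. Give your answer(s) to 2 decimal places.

ẑ = 1377.88

The normal system AᵀA·[m, c]ᵀ = Aᵀz is [[708, 2882]; [2882, 16356]]·[m, c]ᵀ = [5088, 29928]ᵀ.
Determinant 708·16356 − 2882² = 3274124.
m = (5088·16356 − 2882·29928)/3274124 = -758292/818531; c = (708·29928 − 2882·5088)/3274124 = 1631352/818531.
At x = 9: ẑ = (-758292/818531)·(81) + (1631352/818531)·(729) = 1127833956/818531.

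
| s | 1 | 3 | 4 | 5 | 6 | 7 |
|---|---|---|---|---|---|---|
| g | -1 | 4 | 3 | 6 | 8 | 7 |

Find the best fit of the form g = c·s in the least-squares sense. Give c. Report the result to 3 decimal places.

With design matrix M, MᵀM = [[136]] and Mᵀg = [150]ᵀ.
Hence c = 150 / 136 ≈ 1.10294.

c = 1.103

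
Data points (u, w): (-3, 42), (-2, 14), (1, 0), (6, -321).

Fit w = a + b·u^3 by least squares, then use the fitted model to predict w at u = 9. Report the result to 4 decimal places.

Setting ∂/∂a … = 0 gives: 4·a + 182·b = -265;  182·a + 47450·b = -70582.
Determinant 4·47450 − 182² = 156676.
a = ((-265)·47450 − 182·(-70582))/156676 = 10449/6026; b = (4·(-70582) − 182·(-265))/156676 = -117049/78338.
At u = 9: ŵ = (10449/6026)·(1) + (-117049/78338)·(729) = -42596442/39169.

ŵ = -1087.5039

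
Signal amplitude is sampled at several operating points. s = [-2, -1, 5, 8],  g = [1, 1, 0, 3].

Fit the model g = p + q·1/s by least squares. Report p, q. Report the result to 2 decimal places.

Setting ∂/∂p … = 0 gives: 4·p + (-47/40)·q = 5;  (-47/40)·p + (2089/1600)·q = -9/8.
(Σ1 = 4, Σ1/s = -47/40, Σ1/s·1/s = 2089/1600, Σg = 5, Σ1/s·g = -9/8.)
det = 4·(2089/1600) − (-47/40)² = 6147/1600.
p = (5·(2089/1600) − (-47/40)·(-9/8))/(6147/1600) = 8330/6147; q = (4·(-9/8) − (-47/40)·5)/(6147/1600) = 2200/6147.

p = 1.36, q = 0.36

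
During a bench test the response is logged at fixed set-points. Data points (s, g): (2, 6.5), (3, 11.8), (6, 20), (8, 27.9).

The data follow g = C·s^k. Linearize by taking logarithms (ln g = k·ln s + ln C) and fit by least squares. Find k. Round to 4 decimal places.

k = 0.9965

Let Y = ln g. Fitting Y = k·ln s + ln C by least squares:
XᵀX = [[9.2219, 5.6630]; [5.6630, 4]], rhs = [16.2982, 10.6643]ᵀ  (here Σln s = 5.6630, Σ(ln s)² = 9.2219, Σln g = 10.6643, Σln s·ln g = 16.2982).
Slope k = (n·Σln s·ln g − Σln s·Σln g)/(n·Σ(ln s)² − (Σln s)²) = (4·16.2982 − 5.6630·10.6643)/4.8184 = 0.99652; ln C = (Σln g − k·Σln s)/n = 1.25525.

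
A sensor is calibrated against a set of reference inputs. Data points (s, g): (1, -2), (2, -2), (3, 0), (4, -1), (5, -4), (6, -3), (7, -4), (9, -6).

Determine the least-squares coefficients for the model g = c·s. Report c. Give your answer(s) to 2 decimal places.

c = -0.59

Sums needed: Σs·s = 221.
Right-hand side: Σs·g = -130.
XᵀX·[c]ᵀ = Xᵀg becomes [[221]]·[c]ᵀ = [-130]ᵀ.
c = (-130)/221 = -0.588235.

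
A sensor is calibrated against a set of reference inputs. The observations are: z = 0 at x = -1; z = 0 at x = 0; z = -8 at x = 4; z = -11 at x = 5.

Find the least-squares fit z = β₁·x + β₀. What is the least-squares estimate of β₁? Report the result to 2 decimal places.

Forming AᵀA = [[42, 8]; [8, 4]] and Aᵀz = [-87, -19]ᵀ gives AᵀA·[β₁, β₀]ᵀ = Aᵀz.
Eliminating β₀: 4·(row 1) − 8·(row 2) gives 104·β₁ = 4·(-87) − 8·(-19) = -196, so β₁ = -49/26.
Then β₀ = ((-19) − 8·(-49/26))/4 = -51/52.

β₁ = -1.88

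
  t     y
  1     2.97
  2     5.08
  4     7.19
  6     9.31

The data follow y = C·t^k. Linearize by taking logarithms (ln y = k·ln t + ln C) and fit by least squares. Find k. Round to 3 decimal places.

Let Y = ln y. Fitting Y = k·ln t + ln C by least squares:
Σln t = 3.8712, Σ(ln t)² = 5.6127, Σln y = 6.9177, Σln t·ln y = 7.8589.
Equations: 5.6127·k + 3.8712·ln C = 7.8589;  3.8712·k + 4·ln C = 6.9177.
Solving (det = 7.4645): k = 0.62374, ln C = 1.12575.

k = 0.624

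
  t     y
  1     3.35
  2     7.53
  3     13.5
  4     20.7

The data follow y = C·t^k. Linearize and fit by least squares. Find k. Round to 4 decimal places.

k = 1.3092

With ln yᵢ as the transformed response and ln tᵢ as the regressor:
AᵀA = [[3.6092, 3.1781]; [3.1781, 4]], rhs = [8.4594, 8.8607]ᵀ  (here Σln t = 3.1781, Σ(ln t)² = 3.6092, Σln y = 8.8607, Σln t·ln y = 8.4594).
Δ = 3.6092·4 − (3.1781)² = 4.3368; k = (8.4594·4 − 3.1781·8.8607)/4.3368 = 1.30922, ln C = (3.6092·8.8607 − 3.1781·8.4594)/4.3368 = 1.17498.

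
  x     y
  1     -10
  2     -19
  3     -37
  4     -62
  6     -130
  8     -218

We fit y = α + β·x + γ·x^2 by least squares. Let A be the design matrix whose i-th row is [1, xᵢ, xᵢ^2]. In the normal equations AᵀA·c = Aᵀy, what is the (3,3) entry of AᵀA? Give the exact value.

5746

Row 3 ↔ basis x^2, column 3 ↔ basis x^2, so (AᵀA)_{3,3} = Σᵢ (x^2)·(x^2) = (1)·(1) + (4)·(4) + (9)·(9) + (16)·(16) + (36)·(36) + (64)·(64) = 5746.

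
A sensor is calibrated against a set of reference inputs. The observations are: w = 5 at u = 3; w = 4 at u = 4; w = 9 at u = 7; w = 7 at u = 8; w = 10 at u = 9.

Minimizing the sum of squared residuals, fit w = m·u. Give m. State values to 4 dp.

With design matrix M, MᵀM = [[219]] and Mᵀw = [240]ᵀ.
Hence m = 240 / 219 ≈ 1.09589.

m = 1.0959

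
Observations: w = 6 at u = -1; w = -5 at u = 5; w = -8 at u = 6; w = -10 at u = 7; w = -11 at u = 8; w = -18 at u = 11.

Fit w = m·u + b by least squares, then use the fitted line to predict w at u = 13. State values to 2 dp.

Compute the Gram sums: Σu·u = 296, Σu = 36, Σ1 = 6.
For Xᵀw: Σu·w = -435, Σw = -46.
Normal equations: [[296, 36]; [36, 6]]·[m, b]ᵀ = [-435, -46]ᵀ.
Eliminating b: 6·(row 1) − 36·(row 2) gives 480·m = 6·(-435) − 36·(-46) = -954, so m = -159/80.
Then b = ((-46) − 36·(-159/80))/6 = 511/120.
At u = 13: ŵ = (-159/80)·(13) + (511/120)·(1) = -5179/240.

ŵ = -21.58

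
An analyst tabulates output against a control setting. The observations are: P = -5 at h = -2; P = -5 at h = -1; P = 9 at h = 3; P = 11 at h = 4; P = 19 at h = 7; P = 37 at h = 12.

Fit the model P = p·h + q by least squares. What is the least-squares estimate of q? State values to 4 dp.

Setting ∂/∂p … = 0 gives: 223·p + 23·q = 663;  23·p + 6·q = 66.
Eliminating q: 6·(row 1) − 23·(row 2) gives 809·p = 6·663 − 23·66 = 2460, so p = 2460/809.
Then q = (66 − 23·(2460/809))/6 = -531/809.

q = -0.6564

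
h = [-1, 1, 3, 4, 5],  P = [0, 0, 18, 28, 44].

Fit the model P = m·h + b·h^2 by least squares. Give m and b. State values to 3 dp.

Sums needed: Σh·h = 52, Σh·h^2 = 216, Σh^2·h^2 = 964.
And Σh·P = 386, Σh^2·P = 1710.
Normal equations: [[52, 216]; [216, 964]]·[m, b]ᵀ = [386, 1710]ᵀ.
det = 52·964 − 216² = 3472.
m = (386·964 − 216·1710)/3472 = 49/62; b = (52·1710 − 216·386)/3472 = 99/62.

m = 0.790, b = 1.597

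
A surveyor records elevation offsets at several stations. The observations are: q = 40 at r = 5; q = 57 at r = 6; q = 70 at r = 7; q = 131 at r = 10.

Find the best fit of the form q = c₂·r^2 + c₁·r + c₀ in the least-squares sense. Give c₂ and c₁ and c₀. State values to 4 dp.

Normal-equation sums: Σr^2·r^2 = 14322, Σr^2·r = 1684, Σr^2 = 210, Σr·r = 210, Σr = 28, Σ1 = 4.
Moment sums: Σr^2·q = 19582, Σr·q = 2342, Σq = 298.
Row-reducing yields c₂ = 167/181, c₁ = 757/181, c₀ = -582/181.

c₂ = 0.9227, c₁ = 4.1823, c₀ = -3.2155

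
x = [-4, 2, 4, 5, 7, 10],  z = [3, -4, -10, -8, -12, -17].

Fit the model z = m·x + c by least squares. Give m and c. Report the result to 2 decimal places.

AᵀA·[m, c]ᵀ = Aᵀz reads: 210·m + 24·c = -354;  24·m + 6·c = -48.
(Σx·x = 210, Σx = 24, Σ1 = 6, Σx·z = -354, Σz = -48.)
Δ = 210·6 − 24² = 684.
m = ((-354)·6 − 24·(-48))/684 = -27/19; c = (210·(-48) − 24·(-354))/684 = -44/19.

m = -1.42, c = -2.32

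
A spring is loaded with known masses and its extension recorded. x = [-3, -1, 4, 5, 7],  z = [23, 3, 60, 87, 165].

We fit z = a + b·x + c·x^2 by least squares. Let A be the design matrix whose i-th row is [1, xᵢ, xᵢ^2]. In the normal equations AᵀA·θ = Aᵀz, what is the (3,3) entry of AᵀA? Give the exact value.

3364

Row 3 ↔ basis x^2, column 3 ↔ basis x^2, so (AᵀA)_{3,3} = Σᵢ (x^2)·(x^2) = (9)·(9) + (1)·(1) + (16)·(16) + (25)·(25) + (49)·(49) = 3364.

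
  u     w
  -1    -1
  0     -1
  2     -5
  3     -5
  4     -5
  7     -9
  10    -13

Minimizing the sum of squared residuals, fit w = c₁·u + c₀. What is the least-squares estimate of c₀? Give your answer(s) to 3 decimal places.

c₀ = -1.682

AᵀA·[c₁, c₀]ᵀ = Aᵀw reads: 179·c₁ + 25·c₀ = -237;  25·c₁ + 7·c₀ = -39.
det = 179·7 − 25² = 628.
c₁ = ((-237)·7 − 25·(-39))/628 = -171/157; c₀ = (179·(-39) − 25·(-237))/628 = -264/157.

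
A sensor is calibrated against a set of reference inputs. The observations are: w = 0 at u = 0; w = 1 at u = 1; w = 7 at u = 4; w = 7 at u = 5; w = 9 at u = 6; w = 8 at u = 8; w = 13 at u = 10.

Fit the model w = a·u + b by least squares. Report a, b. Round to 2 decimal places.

a = 1.22, b = 0.52

Forming MᵀM = [[242, 34]; [34, 7]] and Mᵀw = [312, 45]ᵀ gives MᵀM·[a, b]ᵀ = Mᵀw.
Δ = 242·7 − 34² = 538.
a = (312·7 − 34·45)/538 = 327/269; b = (242·45 − 34·312)/538 = 141/269.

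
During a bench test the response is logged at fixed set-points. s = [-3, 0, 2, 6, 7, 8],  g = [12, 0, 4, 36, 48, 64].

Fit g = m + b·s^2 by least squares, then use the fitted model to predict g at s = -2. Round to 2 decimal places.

ĝ = 4.83

The normal system MᵀM·[m, b]ᵀ = Mᵀg is [[6, 162]; [162, 7890]]·[m, b]ᵀ = [164, 7868]ᵀ.
det = 6·7890 − 162² = 21096.
m = (164·7890 − 162·7868)/21096 = 806/879; b = (6·7868 − 162·164)/21096 = 860/879.
At s = -2: ĝ = (806/879)·(1) + (860/879)·(4) = 4246/879.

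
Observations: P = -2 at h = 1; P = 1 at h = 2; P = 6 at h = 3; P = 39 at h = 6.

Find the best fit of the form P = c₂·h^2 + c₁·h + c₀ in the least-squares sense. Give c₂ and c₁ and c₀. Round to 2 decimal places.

c₂ = 1.38, c₁ = -1.49, c₀ = -1.79

Setting ∂/∂c₂ … = 0 gives: 1394·c₂ + 252·c₁ + 50·c₀ = 1460;  252·c₂ + 50·c₁ + 12·c₀ = 252;  50·c₂ + 12·c₁ + 4·c₀ = 44.
(Σh^2·h^2 = 1394, Σh^2·h = 252, Σh^2 = 50, Σh·h = 50, Σh = 12, Σ1 = 4, Σh^2·P = 1460, Σh·P = 252, ΣP = 44.)
Solving the 3×3 system (Gaussian elimination) gives c₂ = 250/181, c₁ = -270/181, c₀ = -324/181.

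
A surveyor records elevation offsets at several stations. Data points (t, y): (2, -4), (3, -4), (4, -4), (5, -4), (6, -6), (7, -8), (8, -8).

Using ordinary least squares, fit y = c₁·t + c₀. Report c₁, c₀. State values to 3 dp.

c₁ = -0.786, c₀ = -1.500

From the data, Σt·t = 203, Σt = 35, Σ1 = 7.
And Σt·y = -212, Σy = -38.
Determinant 203·7 − 35² = 196.
c₁ = ((-212)·7 − 35·(-38))/196 = -11/14; c₀ = (203·(-38) − 35·(-212))/196 = -3/2.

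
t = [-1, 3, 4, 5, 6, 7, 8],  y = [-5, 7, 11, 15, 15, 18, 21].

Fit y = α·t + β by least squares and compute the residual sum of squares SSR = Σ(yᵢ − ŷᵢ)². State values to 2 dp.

SSR = 7.09

Forming AᵀA = [[200, 32]; [32, 7]] and Aᵀy = [529, 82]ᵀ gives AᵀA·[α, β]ᵀ = Aᵀy.
Δ = 200·7 − 32² = 376.
α = (529·7 − 32·82)/376 = 1079/376; β = (200·82 − 32·529)/376 = -66/47.
Residuals: -273/376, -77/376, 87/94, 773/376, -153/188, -257/376, -26/47; SSR = 2665/376.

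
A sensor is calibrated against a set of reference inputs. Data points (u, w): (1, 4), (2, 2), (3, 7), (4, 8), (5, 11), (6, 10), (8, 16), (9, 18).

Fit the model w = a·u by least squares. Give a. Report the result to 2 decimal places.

Compute the Gram sums: Σu·u = 236.
Moment sums: Σu·w = 466.
a = 466/236 = 1.97458.

a = 1.97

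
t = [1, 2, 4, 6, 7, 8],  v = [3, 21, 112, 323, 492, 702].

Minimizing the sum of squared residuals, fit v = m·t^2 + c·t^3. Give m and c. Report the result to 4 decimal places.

m = 3.0780, c = 0.9882

With design matrix M, MᵀM = [[8066, 58408]; [58408, 430610]] and Mᵀv = [82543, 605287]ᵀ.
Eliminating c: 430610·(row 1) − 58408·(row 2) gives 61805796·m = 430610·82543 − 58408·605287 = 190238134, so m = 638383/207402.
Then c = (605287 − 58408·(638383/207402))/430610 = 30536699/30902898.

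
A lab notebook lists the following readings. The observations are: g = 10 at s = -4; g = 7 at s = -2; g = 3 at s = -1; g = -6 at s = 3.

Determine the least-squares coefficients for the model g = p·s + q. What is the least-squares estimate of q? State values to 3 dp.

With design matrix X, XᵀX = [[30, -4]; [-4, 4]] and Xᵀg = [-75, 14]ᵀ.
Eliminating q: 4·(row 1) − (-4)·(row 2) gives 104·p = 4·(-75) − (-4)·14 = -244, so p = -61/26.
Then q = (14 − (-4)·(-61/26))/4 = 15/13.

q = 1.154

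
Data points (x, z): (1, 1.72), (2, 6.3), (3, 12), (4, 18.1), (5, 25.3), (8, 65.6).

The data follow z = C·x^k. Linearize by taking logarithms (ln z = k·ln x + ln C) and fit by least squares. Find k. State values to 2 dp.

Linearized form: ln z = k·ln x + ln C. From the 6 transformed points,
Sums: Σln x = 6.8669, Σ(ln x)² = 10.5236, Σln z = 15.1781, Σln x·ln z = 21.9196.
Normal system: [[10.5236, 6.8669]; [6.8669, 6]]·[k, ln C]ᵀ = [21.9196, 15.1781]ᵀ.
Solving (det = 15.9867): k = 1.70709, ln C = 0.57594.

k = 1.71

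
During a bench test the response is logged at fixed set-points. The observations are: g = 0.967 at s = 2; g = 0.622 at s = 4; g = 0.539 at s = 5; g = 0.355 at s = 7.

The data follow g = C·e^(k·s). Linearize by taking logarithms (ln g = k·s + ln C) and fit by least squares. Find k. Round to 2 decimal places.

k = -0.20

Taking logs, ln g = k·s + ln C, so regress ln g on s.
XᵀX = [[94.0000, 18.0000]; [18.0000, 4]], rhs = [-12.3060, -2.1620]ᵀ  (here Σs = 18.0000, Σ(s)² = 94.0000, Σln g = -2.1620, Σs·ln g = -12.3060).
Δ = 94.0000·4 − (18.0000)² = 52.0000; k = (-12.3060·4 − 18.0000·-2.1620)/52.0000 = -0.19822, ln C = (94.0000·-2.1620 − 18.0000·-12.3060)/52.0000 = 0.35146.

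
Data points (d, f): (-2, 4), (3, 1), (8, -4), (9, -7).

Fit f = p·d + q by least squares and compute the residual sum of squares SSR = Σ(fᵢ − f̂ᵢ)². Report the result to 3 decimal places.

SSR = 3.792

From the data, Σd·d = 158, Σd = 18, Σ1 = 4.
Moment sums: Σd·f = -100, Σf = -6.
So AᵀA·[p, q]ᵀ = Aᵀf: [[158, 18]; [18, 4]]·[p, q]ᵀ = [-100, -6]ᵀ.
Eliminating q: 4·(row 1) − 18·(row 2) gives 308·p = 4·(-100) − 18·(-6) = -292, so p = -73/77.
Then q = ((-6) − 18·(-73/77))/4 = 213/77.
Residuals: -51/77, 83/77, 9/11, -95/77; SSR = 292/77.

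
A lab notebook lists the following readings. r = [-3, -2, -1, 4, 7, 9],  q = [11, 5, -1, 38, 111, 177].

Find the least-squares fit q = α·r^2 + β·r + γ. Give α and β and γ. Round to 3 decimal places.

Compute the Gram sums: Σr^2·r^2 = 9316, Σr^2·r = 1100, Σr^2 = 160, Σr·r = 160, Σr = 14, Σ1 = 6.
For Xᵀq: Σr^2·q = 20502, Σr·q = 2480, Σq = 341.
Solving the 3×3 system (Gaussian elimination) gives α = 85783/43089, β = 160847/86178, γ = -8770/14363.

α = 1.991, β = 1.866, γ = -0.611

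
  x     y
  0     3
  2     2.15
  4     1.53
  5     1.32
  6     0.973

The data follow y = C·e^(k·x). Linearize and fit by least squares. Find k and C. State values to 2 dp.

k = -0.18, C = 3.07

Let Y = ln y. Fitting Y = k·x + ln C by least squares:
Σx = 17.0000, Σ(x)² = 81.0000, Σln y = 2.5396, Σx·ln y = 4.4559.
Equations: 81.0000·k + 17.0000·ln C = 4.4559;  17.0000·k + 5·ln C = 2.5396.
Δ = 81.0000·5 − (17.0000)² = 116.0000; k = (4.4559·5 − 17.0000·2.5396)/116.0000 = -0.18012, ln C = (81.0000·2.5396 − 17.0000·4.4559)/116.0000 = 1.12032, so C = exp(1.12032) = 3.06584.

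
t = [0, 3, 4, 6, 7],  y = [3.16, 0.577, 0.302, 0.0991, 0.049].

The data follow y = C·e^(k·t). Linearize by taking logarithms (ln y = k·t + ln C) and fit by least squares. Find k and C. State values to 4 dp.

k = -0.5908, C = 3.2488

With ln yᵢ as the transformed response and tᵢ as the regressor:
XᵀX = [[110.0000, 20.0000]; [20.0000, 5]], rhs = [-41.4204, -5.9242]ᵀ  (here Σt = 20.0000, Σ(t)² = 110.0000, Σln y = -5.9242, Σt·ln y = -41.4204).
Δ = 110.0000·5 − (20.0000)² = 150.0000; k = (-41.4204·5 − 20.0000·-5.9242)/150.0000 = -0.59078, ln C = (110.0000·-5.9242 − 20.0000·-41.4204)/150.0000 = 1.17828, so C = exp(1.17828) = 3.24878.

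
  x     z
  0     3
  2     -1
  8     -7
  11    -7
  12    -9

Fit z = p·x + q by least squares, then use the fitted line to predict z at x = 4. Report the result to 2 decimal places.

ẑ = -1.84

The normal equations are: 333·p + 33·q = -243;  33·p + 5·q = -21.
Eliminating q: 5·(row 1) − 33·(row 2) gives 576·p = 5·(-243) − 33·(-21) = -522, so p = -29/32.
Then q = ((-21) − 33·(-29/32))/5 = 57/32.
At x = 4: ẑ = (-29/32)·(4) + (57/32)·(1) = -59/32.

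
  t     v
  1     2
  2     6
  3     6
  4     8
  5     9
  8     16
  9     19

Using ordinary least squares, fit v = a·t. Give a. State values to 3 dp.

a = 2.040

From the data, Σt·t = 200.
Moment sums: Σt·v = 408.
a = 408/200 = 2.04.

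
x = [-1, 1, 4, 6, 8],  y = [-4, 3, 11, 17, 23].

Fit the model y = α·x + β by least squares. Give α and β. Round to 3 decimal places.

α = 2.951, β = -0.624

The normal equations are: 118·α + 18·β = 337;  18·α + 5·β = 50.
(Σx·x = 118, Σx = 18, Σ1 = 5, Σx·y = 337, Σy = 50.)
Eliminating β: 5·(row 1) − 18·(row 2) gives 266·α = 5·337 − 18·50 = 785, so α = 785/266.
Then β = (50 − 18·(785/266))/5 = -83/133.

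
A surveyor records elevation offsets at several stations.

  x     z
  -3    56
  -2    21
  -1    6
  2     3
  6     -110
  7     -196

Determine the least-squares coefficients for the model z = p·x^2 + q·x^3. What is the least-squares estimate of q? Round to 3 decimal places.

q = -1.018

MᵀM·[p, q]ᵀ = Mᵀz reads: 3811·p + 24339·q = -12958;  24339·p + 165163·q = -92650.
Determinant 3811·165163 − 24339² = 37049272.
p = ((-12958)·165163 − 24339·(-92650))/37049272 = 28706549/9262318; q = (3811·(-92650) − 24339·(-12958))/37049272 = -9426097/9262318.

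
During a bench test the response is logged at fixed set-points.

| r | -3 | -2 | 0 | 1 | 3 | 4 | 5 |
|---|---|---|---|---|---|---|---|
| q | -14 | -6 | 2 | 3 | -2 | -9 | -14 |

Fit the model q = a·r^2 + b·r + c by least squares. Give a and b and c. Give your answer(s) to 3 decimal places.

Normal-equation sums: Σr^2·r^2 = 1060, Σr^2·r = 182, Σr^2 = 64, Σr·r = 64, Σr = 8, Σ1 = 7.
Right-hand side: Σr^2·q = -659, Σr·q = -55, Σq = -40.
Normal equations: [[1060, 182, 64]; [182, 64, 8]; [64, 8, 7]]·[a, b, c]ᵀ = [-659, -55, -40]ᵀ.
Solving the 3×3 system (Gaussian elimination) gives a = -17591/16566, b = 10701/5522, c = 1340/753.

a = -1.062, b = 1.938, c = 1.780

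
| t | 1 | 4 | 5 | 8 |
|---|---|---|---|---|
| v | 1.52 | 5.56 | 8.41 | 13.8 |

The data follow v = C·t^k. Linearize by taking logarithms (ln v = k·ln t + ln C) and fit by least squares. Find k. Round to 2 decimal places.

k = 1.05

Taking logs, ln v = k·ln t + ln C, so regress ln v on ln t.
Σln t = 5.0752, Σ(ln t)² = 8.8362, Σln v = 6.8884, Σln t·ln v = 11.2633.
Equations: 8.8362·k + 5.0752·ln C = 11.2633;  5.0752·k + 4·ln C = 6.8884.
Solving (det = 9.5873): k = 1.05280, ln C = 0.38631.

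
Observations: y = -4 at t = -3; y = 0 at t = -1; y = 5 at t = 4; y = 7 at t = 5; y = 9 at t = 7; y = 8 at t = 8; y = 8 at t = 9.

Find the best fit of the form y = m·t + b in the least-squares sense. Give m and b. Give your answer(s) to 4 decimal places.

m = 1.0355, b = 0.4245

Sums needed: Σt·t = 245, Σt = 29, Σ1 = 7.
And Σt·y = 266, Σy = 33.
So MᵀM·[m, b]ᵀ = Mᵀy: [[245, 29]; [29, 7]]·[m, b]ᵀ = [266, 33]ᵀ.
Eliminating b: 7·(row 1) − 29·(row 2) gives 874·m = 7·266 − 29·33 = 905, so m = 905/874.
Then b = (33 − 29·(905/874))/7 = 371/874.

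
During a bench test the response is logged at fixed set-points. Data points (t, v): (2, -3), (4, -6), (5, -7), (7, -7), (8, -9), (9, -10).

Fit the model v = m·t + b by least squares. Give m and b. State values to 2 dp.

m = -0.89, b = -1.81

Normal-equation sums: Σt·t = 239, Σt = 35, Σ1 = 6.
Moment sums: Σt·v = -276, Σv = -42.
Normal equations: [[239, 35]; [35, 6]]·[m, b]ᵀ = [-276, -42]ᵀ.
det = 239·6 − 35² = 209.
m = ((-276)·6 − 35·(-42))/209 = -186/209; b = (239·(-42) − 35·(-276))/209 = -378/209.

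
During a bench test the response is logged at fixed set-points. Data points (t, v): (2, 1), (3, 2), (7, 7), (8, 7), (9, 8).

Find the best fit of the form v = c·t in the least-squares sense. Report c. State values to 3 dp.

Normal-equation sums: Σt·t = 207.
For Mᵀv: Σt·v = 185.
Normal equations: [[207]]·[c]ᵀ = [185]ᵀ.
c = 185/207 = 0.89372.

c = 0.894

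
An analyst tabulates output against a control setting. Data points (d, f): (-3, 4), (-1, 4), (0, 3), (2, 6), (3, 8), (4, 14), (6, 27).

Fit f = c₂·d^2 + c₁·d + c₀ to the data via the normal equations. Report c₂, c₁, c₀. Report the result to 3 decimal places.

Normal-equation sums: Σd^2·d^2 = 1731, Σd^2·d = 287, Σd^2 = 75, Σd·d = 75, Σd = 11, Σ1 = 7.
Moment sums: Σd^2·f = 1332, Σd·f = 238, Σf = 66.
AᵀA·[c₂, c₁, c₀]ᵀ = Aᵀf becomes [[1731, 287, 75]; [287, 75, 11]; [75, 11, 7]]·[c₂, c₁, c₀]ᵀ = [1332, 238, 66]ᵀ.
Solving the 3×3 system (Gaussian elimination) gives c₂ = 11681/21802, c₁ = 8247/10901, c₀ = 54489/21802.

c₂ = 0.536, c₁ = 0.757, c₀ = 2.499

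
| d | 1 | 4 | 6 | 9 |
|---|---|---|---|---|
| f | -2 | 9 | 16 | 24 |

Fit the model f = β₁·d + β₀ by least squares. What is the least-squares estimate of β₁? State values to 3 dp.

β₁ = 3.265

Normal-equation sums: Σd·d = 134, Σd = 20, Σ1 = 4.
Moment sums: Σd·f = 346, Σf = 47.
So AᵀA·[β₁, β₀]ᵀ = Aᵀf: [[134, 20]; [20, 4]]·[β₁, β₀]ᵀ = [346, 47]ᵀ.
det = 134·4 − 20² = 136.
β₁ = (346·4 − 20·47)/136 = 111/34; β₀ = (134·47 − 20·346)/136 = -311/68.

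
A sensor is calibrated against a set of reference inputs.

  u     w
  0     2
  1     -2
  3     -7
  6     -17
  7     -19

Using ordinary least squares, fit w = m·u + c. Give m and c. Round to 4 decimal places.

m = -3.0054, c = 1.6183

The normal equations are: 95·m + 17·c = -258;  17·m + 5·c = -43.
Eliminating c: 5·(row 1) − 17·(row 2) gives 186·m = 5·(-258) − 17·(-43) = -559, so m = -559/186.
Then c = ((-43) − 17·(-559/186))/5 = 301/186.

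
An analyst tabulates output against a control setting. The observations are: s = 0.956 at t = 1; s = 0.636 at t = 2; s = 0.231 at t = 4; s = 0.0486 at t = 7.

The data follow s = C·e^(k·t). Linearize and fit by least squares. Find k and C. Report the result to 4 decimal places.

k = -0.5012, C = 1.6612

Taking logs, ln s = k·t + ln C, so regress ln s on t.
Σt = 14.0000, Σ(t)² = 70.0000, Σln s = -4.9870, Σt·ln s = -27.9804.
Equations: 70.0000·k + 14.0000·ln C = -27.9804;  14.0000·k + 4·ln C = -4.9870.
Slope k = (n·Σt·ln s − Σt·Σln s)/(n·Σ(t)² − (Σt)²) = (4·-27.9804 − 14.0000·-4.9870)/84.0000 = -0.50123; ln C = (Σln s − k·Σt)/n = 0.50754, so C = exp(0.50754) = 1.66121.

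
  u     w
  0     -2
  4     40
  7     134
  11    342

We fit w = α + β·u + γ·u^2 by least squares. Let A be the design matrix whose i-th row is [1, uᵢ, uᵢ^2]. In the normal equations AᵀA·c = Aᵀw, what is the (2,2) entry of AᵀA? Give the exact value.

186

Row 2 ↔ basis u, column 2 ↔ basis u, so (AᵀA)_{2,2} = Σᵢ (u)·(u) = (0)·(0) + (4)·(4) + (7)·(7) + (11)·(11) = 186.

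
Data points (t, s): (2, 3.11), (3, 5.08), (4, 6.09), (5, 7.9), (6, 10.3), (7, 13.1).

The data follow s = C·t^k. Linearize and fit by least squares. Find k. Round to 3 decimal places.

k = 1.102

With ln sᵢ as the transformed response and ln tᵢ as the regressor:
Σln t = 8.5252, Σ(ln t)² = 13.1965, Σln s = 11.5382, Σln t·ln s = 17.5878.
Equations: 13.1965·k + 8.5252·ln C = 17.5878;  8.5252·k + 6·ln C = 11.5382.
Solving (det = 6.5005): k = 1.10173, ln C = 0.35763.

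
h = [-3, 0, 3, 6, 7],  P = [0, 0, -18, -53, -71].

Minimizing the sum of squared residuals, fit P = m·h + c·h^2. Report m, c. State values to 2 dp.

Forming AᵀA = [[103, 559]; [559, 3859]] and AᵀP = [-869, -5549]ᵀ gives AᵀA·[m, c]ᵀ = AᵀP.
det = 103·3859 − 559² = 84996.
m = ((-869)·3859 − 559·(-5549))/84996 = -20965/7083; c = (103·(-5549) − 559·(-869))/84996 = -7148/7083.

m = -2.96, c = -1.01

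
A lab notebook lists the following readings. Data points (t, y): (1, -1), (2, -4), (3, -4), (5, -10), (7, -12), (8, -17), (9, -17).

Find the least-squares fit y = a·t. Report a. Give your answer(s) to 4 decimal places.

a = -1.9056

From the data, Σt·t = 233.
For Mᵀy: Σt·y = -444.
Normal equations: [[233]]·[a]ᵀ = [-444]ᵀ.
Hence a = -444 / 233 ≈ -1.90558.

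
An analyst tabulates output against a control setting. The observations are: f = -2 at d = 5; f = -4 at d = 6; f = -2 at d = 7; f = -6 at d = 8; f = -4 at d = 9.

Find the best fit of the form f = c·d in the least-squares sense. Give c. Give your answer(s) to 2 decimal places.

c = -0.52

From the data, Σd·d = 255.
Right-hand side: Σd·f = -132.
So MᵀM·[c]ᵀ = Mᵀf: [[255]]·[c]ᵀ = [-132]ᵀ.
Hence c = -132 / 255 ≈ -0.517647.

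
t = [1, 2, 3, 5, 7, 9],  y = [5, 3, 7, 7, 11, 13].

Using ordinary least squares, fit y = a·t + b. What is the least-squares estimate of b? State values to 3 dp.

b = 2.551

Normal-equation sums: Σt·t = 169, Σt = 27, Σ1 = 6.
Moment sums: Σt·y = 261, Σy = 46.
Normal equations: [[169, 27]; [27, 6]]·[a, b]ᵀ = [261, 46]ᵀ.
Determinant 169·6 − 27² = 285.
a = (261·6 − 27·46)/285 = 108/95; b = (169·46 − 27·261)/285 = 727/285.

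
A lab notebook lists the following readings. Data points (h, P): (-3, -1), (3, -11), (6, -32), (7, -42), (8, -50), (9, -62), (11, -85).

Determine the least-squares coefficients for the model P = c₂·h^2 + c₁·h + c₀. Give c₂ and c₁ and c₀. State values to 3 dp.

Forming XᵀX = [[29157, 3131, 369]; [3131, 369, 41]; [369, 41, 7]] and XᵀP = [-21825, -2409, -283]ᵀ gives XᵀX·[c₂, c₁, c₀]ᵀ = XᵀP.
Inverting the 3×3 Gram matrix, [c₂, c₁, c₀]ᵀ = [-282322/542969, -1041702/542969, -967661/542969]ᵀ.

c₂ = -0.520, c₁ = -1.919, c₀ = -1.782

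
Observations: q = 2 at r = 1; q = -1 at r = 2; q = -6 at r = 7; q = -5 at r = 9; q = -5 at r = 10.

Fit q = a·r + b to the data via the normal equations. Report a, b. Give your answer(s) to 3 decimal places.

Normal-equation sums: Σr·r = 235, Σr = 29, Σ1 = 5.
Right-hand side: Σr·q = -137, Σq = -15.
So XᵀX·[a, b]ᵀ = Xᵀq: [[235, 29]; [29, 5]]·[a, b]ᵀ = [-137, -15]ᵀ.
Determinant 235·5 − 29² = 334.
a = ((-137)·5 − 29·(-15))/334 = -125/167; b = (235·(-15) − 29·(-137))/334 = 224/167.

a = -0.749, b = 1.341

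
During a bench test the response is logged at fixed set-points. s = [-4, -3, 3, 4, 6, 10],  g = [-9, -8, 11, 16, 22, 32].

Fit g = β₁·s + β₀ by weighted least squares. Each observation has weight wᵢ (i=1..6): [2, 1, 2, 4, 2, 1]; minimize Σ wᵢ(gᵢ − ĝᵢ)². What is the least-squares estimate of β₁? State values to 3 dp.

Normal-equation sums: Σwᵢ·s·s = 295, Σwᵢ·s = 33, Σwᵢ·1 = 12.
Right-hand side: Σwᵢ·s·g = 1002, Σwᵢ·g = 136.
Determinant 295·12 − 33² = 2451.
β₁ = (1002·12 − 33·136)/2451 = 2512/817; β₀ = (295·136 − 33·1002)/2451 = 7054/2451.

β₁ = 3.075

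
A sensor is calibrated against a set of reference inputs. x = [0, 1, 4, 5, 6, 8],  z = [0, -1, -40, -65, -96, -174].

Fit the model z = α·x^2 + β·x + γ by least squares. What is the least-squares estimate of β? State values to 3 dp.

Normal-equation sums: Σx^2·x^2 = 6274, Σx^2·x = 918, Σx^2 = 142, Σx·x = 142, Σx = 24, Σ1 = 6.
For Aᵀz: Σx^2·z = -16858, Σx·z = -2454, Σz = -376.
Normal equations: [[6274, 918, 142]; [918, 142, 24]; [142, 24, 6]]·[α, β, γ]ᵀ = [-16858, -2454, -376]ᵀ.
Row-reducing yields α = -25222/8635, β = 2715/1727, γ = 1494/8635.

β = 1.572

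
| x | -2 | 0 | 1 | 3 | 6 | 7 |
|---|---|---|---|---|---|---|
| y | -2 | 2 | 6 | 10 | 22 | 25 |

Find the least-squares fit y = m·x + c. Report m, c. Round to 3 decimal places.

m = 3.081, c = 2.797

Normal-equation sums: Σx·x = 99, Σx = 15, Σ1 = 6.
Right-hand side: Σx·y = 347, Σy = 63.
Normal equations: [[99, 15]; [15, 6]]·[m, c]ᵀ = [347, 63]ᵀ.
Eliminating c: 6·(row 1) − 15·(row 2) gives 369·m = 6·347 − 15·63 = 1137, so m = 379/123.
Then c = (63 − 15·(379/123))/6 = 344/123.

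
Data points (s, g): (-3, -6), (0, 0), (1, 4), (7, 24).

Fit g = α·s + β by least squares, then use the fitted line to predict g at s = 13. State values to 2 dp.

ĝ = 41.70

Forming XᵀX = [[59, 5]; [5, 4]] and Xᵀg = [190, 22]ᵀ gives XᵀX·[α, β]ᵀ = Xᵀg.
Eliminating β: 4·(row 1) − 5·(row 2) gives 211·α = 4·190 − 5·22 = 650, so α = 650/211.
Then β = (22 − 5·(650/211))/4 = 348/211.
At s = 13: ĝ = (650/211)·(13) + (348/211)·(1) = 8798/211.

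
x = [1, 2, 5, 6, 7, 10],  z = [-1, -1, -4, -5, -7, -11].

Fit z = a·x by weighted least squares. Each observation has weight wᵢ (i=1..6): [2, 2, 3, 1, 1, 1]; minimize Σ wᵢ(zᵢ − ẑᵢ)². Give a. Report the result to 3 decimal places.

a = -0.944

Compute the Gram sums: Σwᵢ·x·x = 270.
And Σwᵢ·x·z = -255.
So AᵀWA·[a]ᵀ = AᵀWz: [[270]]·[a]ᵀ = [-255]ᵀ.
Hence a = -255 / 270 ≈ -0.944444.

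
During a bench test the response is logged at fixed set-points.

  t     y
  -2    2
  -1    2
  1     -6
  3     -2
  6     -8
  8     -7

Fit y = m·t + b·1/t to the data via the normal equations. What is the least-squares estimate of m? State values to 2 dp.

m = -0.92

Entries of MᵀM: Σt·t = 115, Σt·1/t = 6, Σ1/t·1/t = 1385/576.
For Mᵀy: Σt·y = -122, Σ1/t·y = -95/8.
So MᵀM·[m, b]ᵀ = Mᵀy: [[115, 6]; [6, 1385/576]]·[m, b]ᵀ = [-122, -95/8]ᵀ.
Determinant 115·(1385/576) − 6² = 138539/576.
m = ((-122)·(1385/576) − 6·(-95/8))/(138539/576) = -127930/138539; b = (115·(-95/8) − 6·(-122))/(138539/576) = -364968/138539.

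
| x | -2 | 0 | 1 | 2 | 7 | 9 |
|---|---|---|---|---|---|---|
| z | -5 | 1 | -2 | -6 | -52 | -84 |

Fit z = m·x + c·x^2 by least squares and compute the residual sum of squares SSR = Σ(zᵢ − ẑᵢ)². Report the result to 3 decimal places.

SSR = 6.166

Normal-equation sums: Σx·x = 139, Σx·x^2 = 1073, Σx^2·x^2 = 8995.
And Σx·z = -1124, Σx^2·z = -9398.
So AᵀA·[m, c]ᵀ = Aᵀz: [[139, 1073]; [1073, 8995]]·[m, c]ᵀ = [-1124, -9398]ᵀ.
Δ = 139·8995 − 1073² = 98976.
m = ((-1124)·8995 − 1073·(-9398))/98976 = -13163/49488; c = (139·(-9398) − 1073·(-1124))/98976 = -50135/49488.
Residuals: -36613/24744, 1, -17839/24744, -11677/8248, -6155/12372, 3735/8248; SSR = 152573/24744.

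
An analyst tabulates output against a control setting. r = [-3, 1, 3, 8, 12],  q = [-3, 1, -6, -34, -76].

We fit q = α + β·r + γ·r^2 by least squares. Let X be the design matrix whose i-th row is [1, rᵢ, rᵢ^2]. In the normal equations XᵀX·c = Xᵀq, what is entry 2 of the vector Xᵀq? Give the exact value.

Entry 2 ↔ basis r, so (Xᵀq)_{2} = Σᵢ (r)·qᵢ = (-3)·(-3) + (1)·(1) + (3)·(-6) + (8)·(-34) + (12)·(-76) = -1192.

-1192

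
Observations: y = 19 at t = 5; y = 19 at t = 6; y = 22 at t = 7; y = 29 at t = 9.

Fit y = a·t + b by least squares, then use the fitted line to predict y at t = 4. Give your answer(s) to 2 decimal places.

Forming AᵀA = [[191, 27]; [27, 4]] and Aᵀy = [624, 89]ᵀ gives AᵀA·[a, b]ᵀ = Aᵀy.
Determinant 191·4 − 27² = 35.
a = (624·4 − 27·89)/35 = 93/35; b = (191·89 − 27·624)/35 = 151/35.
At t = 4: ŷ = (93/35)·(4) + (151/35)·(1) = 523/35.

ŷ = 14.94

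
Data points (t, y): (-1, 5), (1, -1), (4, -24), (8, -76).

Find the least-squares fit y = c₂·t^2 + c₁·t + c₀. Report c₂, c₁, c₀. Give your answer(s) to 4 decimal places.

c₂ = -0.8135, c₁ = -3.3380, c₀ = 2.6906

XᵀX·[c₂, c₁, c₀]ᵀ = Xᵀy reads: 4354·c₂ + 576·c₁ + 82·c₀ = -5244;  576·c₂ + 82·c₁ + 12·c₀ = -710;  82·c₂ + 12·c₁ + 4·c₀ = -96.
(Σt^2·t^2 = 4354, Σt^2·t = 576, Σt^2 = 82, Σt·t = 82, Σt = 12, Σ1 = 4, Σt^2·y = -5244, Σt·y = -710, Σy = -96.)
Inverting the 3×3 Gram matrix, [c₂, c₁, c₀]ᵀ = [-1906/2343, -237/71, 6304/2343]ᵀ.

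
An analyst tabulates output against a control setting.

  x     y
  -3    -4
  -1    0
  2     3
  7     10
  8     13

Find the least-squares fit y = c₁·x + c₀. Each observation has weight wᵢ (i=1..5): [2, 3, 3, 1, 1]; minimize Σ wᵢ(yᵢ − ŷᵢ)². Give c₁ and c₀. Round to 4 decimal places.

Sums needed: Σwᵢ·x·x = 146, Σwᵢ·x = 12, Σwᵢ·1 = 10.
Right-hand side: Σwᵢ·x·y = 216, Σwᵢ·y = 24.
So MᵀWM·[c₁, c₀]ᵀ = MᵀWy: [[146, 12]; [12, 10]]·[c₁, c₀]ᵀ = [216, 24]ᵀ.
Determinant 146·10 − 12² = 1316.
c₁ = (216·10 − 12·24)/1316 = 468/329; c₀ = (146·24 − 12·216)/1316 = 228/329.

c₁ = 1.4225, c₀ = 0.6930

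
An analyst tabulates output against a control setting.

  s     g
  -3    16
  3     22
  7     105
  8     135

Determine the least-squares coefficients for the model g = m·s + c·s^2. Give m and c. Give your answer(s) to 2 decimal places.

Normal-equation sums: Σs·s = 131, Σs·s^2 = 855, Σs^2·s^2 = 6659.
For Mᵀg: Σs·g = 1833, Σs^2·g = 14127.
Eliminating c: 6659·(row 1) − 855·(row 2) gives 141304·m = 6659·1833 − 855·14127 = 127362, so m = 63681/70652.
Then c = (14127 − 855·(63681/70652))/6659 = 141711/70652.

m = 0.90, c = 2.01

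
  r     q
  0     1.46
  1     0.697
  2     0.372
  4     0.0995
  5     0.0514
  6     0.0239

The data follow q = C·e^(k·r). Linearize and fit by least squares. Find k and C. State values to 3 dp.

k = -0.674, C = 1.431

Taking logs, ln q = k·r + ln C, so regress ln q on r.
AᵀA = [[82.0000, 18.0000]; [18.0000, 6]], rhs = [-48.8129, -9.9810]ᵀ  (here Σr = 18.0000, Σ(r)² = 82.0000, Σln q = -9.9810, Σr·ln q = -48.8129).
Δ = 82.0000·6 − (18.0000)² = 168.0000; k = (-48.8129·6 − 18.0000·-9.9810)/168.0000 = -0.67393, ln C = (82.0000·-9.9810 − 18.0000·-48.8129)/168.0000 = 0.35828, so C = exp(0.35828) = 1.43087.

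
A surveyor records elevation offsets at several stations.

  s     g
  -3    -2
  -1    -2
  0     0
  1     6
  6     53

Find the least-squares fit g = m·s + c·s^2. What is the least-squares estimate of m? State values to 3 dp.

With design matrix M, MᵀM = [[47, 189]; [189, 1379]] and Mᵀg = [332, 1894]ᵀ.
Determinant 47·1379 − 189² = 29092.
m = (332·1379 − 189·1894)/29092 = 7133/2078; c = (47·1894 − 189·332)/29092 = 13135/14546.

m = 3.433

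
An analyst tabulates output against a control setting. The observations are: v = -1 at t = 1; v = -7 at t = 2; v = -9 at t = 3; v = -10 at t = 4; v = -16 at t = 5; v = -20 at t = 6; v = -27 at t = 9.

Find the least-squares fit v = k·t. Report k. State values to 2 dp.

The normal system XᵀX·[k]ᵀ = Xᵀv is [[172]]·[k]ᵀ = [-525]ᵀ.
k = (-525)/172 = -3.05233.

k = -3.05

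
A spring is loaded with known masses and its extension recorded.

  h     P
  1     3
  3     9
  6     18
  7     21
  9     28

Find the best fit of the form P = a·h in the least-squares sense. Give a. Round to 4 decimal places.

a = 3.0511

XᵀX·[a]ᵀ = XᵀP reads: 176·a = 537.
a = 537/176 = 3.05114.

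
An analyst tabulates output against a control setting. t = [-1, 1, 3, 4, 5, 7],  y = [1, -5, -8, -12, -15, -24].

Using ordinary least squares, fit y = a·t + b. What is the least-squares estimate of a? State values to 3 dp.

Entries of XᵀX: Σt·t = 101, Σt = 19, Σ1 = 6.
Right-hand side: Σt·y = -321, Σy = -63.
XᵀX·[a, b]ᵀ = Xᵀy becomes [[101, 19]; [19, 6]]·[a, b]ᵀ = [-321, -63]ᵀ.
Eliminating b: 6·(row 1) − 19·(row 2) gives 245·a = 6·(-321) − 19·(-63) = -729, so a = -729/245.
Then b = ((-63) − 19·(-729/245))/6 = -264/245.

a = -2.976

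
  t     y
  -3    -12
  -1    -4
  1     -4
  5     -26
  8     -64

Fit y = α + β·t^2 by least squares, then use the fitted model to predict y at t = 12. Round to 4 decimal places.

With design matrix A, AᵀA = [[5, 100]; [100, 4804]] and Aᵀy = [-110, -4862]ᵀ.
det = 5·4804 − 100² = 14020.
α = ((-110)·4804 − 100·(-4862))/14020 = -2112/701; β = (5·(-4862) − 100·(-110))/14020 = -1331/1402.
At t = 12: ŷ = (-2112/701)·(1) + (-1331/1402)·(144) = -97944/701.

ŷ = -139.7204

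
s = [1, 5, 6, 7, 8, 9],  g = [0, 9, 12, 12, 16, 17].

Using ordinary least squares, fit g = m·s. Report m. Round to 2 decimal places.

Sums needed: Σs·s = 256.
And Σs·g = 482.
m = 482/256 = 1.88281.

m = 1.88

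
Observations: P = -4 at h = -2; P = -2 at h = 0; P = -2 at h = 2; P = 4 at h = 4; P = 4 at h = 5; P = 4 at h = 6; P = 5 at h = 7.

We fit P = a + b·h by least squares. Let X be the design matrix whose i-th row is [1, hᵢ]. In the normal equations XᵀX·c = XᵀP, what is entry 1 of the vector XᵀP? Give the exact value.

9

Entry 1 ↔ basis 1, so (XᵀP)_{1} = Σᵢ Pᵢ = (1)·(-4) + (1)·(-2) + (1)·(-2) + (1)·(4) + (1)·(4) + (1)·(4) + (1)·(5) = 9.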